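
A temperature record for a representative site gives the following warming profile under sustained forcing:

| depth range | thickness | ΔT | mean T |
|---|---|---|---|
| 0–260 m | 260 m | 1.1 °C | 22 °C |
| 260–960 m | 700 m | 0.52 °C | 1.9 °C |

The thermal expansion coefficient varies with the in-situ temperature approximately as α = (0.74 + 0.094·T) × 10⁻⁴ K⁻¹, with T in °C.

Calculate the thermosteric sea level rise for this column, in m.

Δh ≈ 0.114 m

Layer 1: α = (0.74 + 0.094×22)×10⁻⁴ = 2.808×10⁻⁴ K⁻¹
Layer 2: α = (0.74 + 0.094×1.9)×10⁻⁴ = 0.9186×10⁻⁴ K⁻¹
0–260 m: 2.808×10⁻⁴ × 260 × 1.1 = 0.0803088 m
260–960 m: 0.52 × 700 × 0.9186×10⁻⁴ = 0.03343704 m
Δh = 0.0803088 + 0.03343704 = 0.11374584 m ≈ 0.114 m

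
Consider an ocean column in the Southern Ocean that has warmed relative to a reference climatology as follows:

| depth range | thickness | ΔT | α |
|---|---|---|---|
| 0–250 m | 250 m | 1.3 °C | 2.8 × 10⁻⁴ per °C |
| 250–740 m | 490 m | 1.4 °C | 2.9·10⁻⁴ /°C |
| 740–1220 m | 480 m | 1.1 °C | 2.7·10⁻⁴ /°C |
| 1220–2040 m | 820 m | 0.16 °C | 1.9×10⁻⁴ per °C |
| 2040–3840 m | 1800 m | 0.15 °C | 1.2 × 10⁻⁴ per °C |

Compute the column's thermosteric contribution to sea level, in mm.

0–250 m: 250 × 2.8×10⁻⁴ × 1.3 = 0.09100 m
Layer 2: 2.9×10⁻⁴ × 1.4 × 490 = 0.19894 m
1.1 × 2.7×10⁻⁴ × 480 = 0.14256 m
1220–2040 m: 1.9×10⁻⁴ × 820 × 0.16 = 0.024928 m
Layer 5: 1.2×10⁻⁴ × 1800 × 0.15 = 0.03240 m
Δh = 0.09100 + 0.19894 + 0.14256 + 0.024928 + 0.03240 = 0.489828 m ≈ 490 mm

about 490 mm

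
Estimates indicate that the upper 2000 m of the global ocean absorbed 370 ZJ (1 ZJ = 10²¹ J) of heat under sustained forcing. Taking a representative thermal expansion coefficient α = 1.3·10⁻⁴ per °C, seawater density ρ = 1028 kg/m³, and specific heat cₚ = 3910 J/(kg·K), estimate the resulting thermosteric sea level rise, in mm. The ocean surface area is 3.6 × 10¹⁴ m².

33.2 mm of thermosteric rise

Per unit area: Q = 370×10²¹ / (3.6×10¹⁴) ≈ 1.028×10⁹ J/m²
Δh = αQ/(ρcₚ) = 1.3×10⁻⁴ × 1.028×10⁹ / (1028 × 3910) ≈ 0.033248 m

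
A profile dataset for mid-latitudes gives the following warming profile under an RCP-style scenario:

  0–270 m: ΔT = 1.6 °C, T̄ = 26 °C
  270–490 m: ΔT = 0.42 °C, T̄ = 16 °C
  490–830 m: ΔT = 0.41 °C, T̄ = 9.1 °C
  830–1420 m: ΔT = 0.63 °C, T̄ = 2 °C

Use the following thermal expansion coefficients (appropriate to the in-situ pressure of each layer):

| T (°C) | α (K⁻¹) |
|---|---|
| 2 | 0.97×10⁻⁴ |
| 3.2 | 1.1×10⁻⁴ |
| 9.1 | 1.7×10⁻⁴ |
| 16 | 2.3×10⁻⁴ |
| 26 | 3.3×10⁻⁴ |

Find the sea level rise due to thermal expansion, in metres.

0.224 m of thermosteric rise

Layer 1 at 26 °C → α = 3.3×10⁻⁴ K⁻¹
Layer 2 at 16 °C → α = 2.3×10⁻⁴ K⁻¹
Layer 3 at 9.1 °C → α = 1.7×10⁻⁴ K⁻¹
Layer 4 at 2 °C → α = 0.97×10⁻⁴ K⁻¹
270 × 1.6 × 3.3×10⁻⁴ = 0.14256 m
Layer 2: 2.3×10⁻⁴ × 0.42 × 220 = 0.021252 m
490–830 m: 1.7×10⁻⁴ × 0.41 × 340 = 0.023698 m
830–1420 m: 0.63 × 0.97×10⁻⁴ × 590 = 0.0360549 m
Δh = 0.14256 + 0.021252 + 0.023698 + 0.0360549 = 0.2235649 m ≈ 0.224 m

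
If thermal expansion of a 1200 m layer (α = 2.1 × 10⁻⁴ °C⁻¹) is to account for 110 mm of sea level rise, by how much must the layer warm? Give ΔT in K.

ΔT = Δh/(αH) = 0.11 / (2.1×10⁻⁴ × 1200) ≈ 0.4365 K

about 0.437 K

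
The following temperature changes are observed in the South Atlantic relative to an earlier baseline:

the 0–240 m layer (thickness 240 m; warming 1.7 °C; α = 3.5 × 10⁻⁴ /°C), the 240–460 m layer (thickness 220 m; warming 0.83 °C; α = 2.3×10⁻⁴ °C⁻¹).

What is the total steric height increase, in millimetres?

Δh ≈ 185 mm

Layer 1: 1.7 × 240 × 3.5×10⁻⁴ = 0.14280 m
2.3×10⁻⁴ × 220 × 0.83 = 0.041998 m
Δh = 0.14280 + 0.041998 = 0.184798 m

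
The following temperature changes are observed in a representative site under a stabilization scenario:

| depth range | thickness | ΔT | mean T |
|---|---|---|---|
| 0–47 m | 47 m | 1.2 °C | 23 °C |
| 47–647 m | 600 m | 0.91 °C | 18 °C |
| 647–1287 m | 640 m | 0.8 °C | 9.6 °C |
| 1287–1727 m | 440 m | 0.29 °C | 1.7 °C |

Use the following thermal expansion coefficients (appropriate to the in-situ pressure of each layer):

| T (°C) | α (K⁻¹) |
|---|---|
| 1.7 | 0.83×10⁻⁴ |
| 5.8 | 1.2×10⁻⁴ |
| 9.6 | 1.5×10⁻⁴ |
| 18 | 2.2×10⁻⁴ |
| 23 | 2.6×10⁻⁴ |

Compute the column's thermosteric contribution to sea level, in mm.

222 mm

Layer 1 at 23 °C → α = 2.6×10⁻⁴ K⁻¹
Layer 2 at 18 °C → α = 2.2×10⁻⁴ K⁻¹
Layer 3 at 9.6 °C → α = 1.5×10⁻⁴ K⁻¹
Layer 4 at 1.7 °C → α = 0.83×10⁻⁴ K⁻¹
0–47 m: 47 × 1.2 × 2.6×10⁻⁴ = 0.014664 m
2.2×10⁻⁴ × 600 × 0.91 = 0.12012 m
Layer 3: 640 × 1.5×10⁻⁴ × 0.8 = 0.07680 m
0.29 × 0.83×10⁻⁴ × 440 = 0.0105908 m
Δh = 0.014664 + 0.12012 + 0.07680 + 0.0105908 = 0.2221748 m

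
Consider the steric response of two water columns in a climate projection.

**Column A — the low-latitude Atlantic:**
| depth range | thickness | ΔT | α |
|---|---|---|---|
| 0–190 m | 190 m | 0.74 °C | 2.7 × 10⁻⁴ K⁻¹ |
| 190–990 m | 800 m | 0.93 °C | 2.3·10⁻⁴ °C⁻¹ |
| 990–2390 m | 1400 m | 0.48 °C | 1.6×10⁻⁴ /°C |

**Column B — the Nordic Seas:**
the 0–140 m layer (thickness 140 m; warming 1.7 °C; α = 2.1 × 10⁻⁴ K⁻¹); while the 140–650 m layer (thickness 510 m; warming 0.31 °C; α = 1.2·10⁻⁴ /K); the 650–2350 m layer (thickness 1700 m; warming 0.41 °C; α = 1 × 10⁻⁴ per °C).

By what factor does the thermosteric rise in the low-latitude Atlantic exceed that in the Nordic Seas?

A 190 × 2.7×10⁻⁴ × 0.74 = 0.037962 m
A 190–990 m: 0.93 × 2.3×10⁻⁴ × 800 = 0.17112 m
A 1400 × 0.48 × 1.6×10⁻⁴ = 0.10752 m
A total: 0.316602 m
B 0–140 m: 2.1×10⁻⁴ × 1.7 × 140 = 0.04998 m
B Layer 2: 1.2×10⁻⁴ × 510 × 0.31 = 0.018972 m
B 0.41 × 1×10⁻⁴ × 1700 = 0.06970 m
B total: 0.138652 m
Ratio: 0.316602 / 0.138652 ≈ 2.283

2.28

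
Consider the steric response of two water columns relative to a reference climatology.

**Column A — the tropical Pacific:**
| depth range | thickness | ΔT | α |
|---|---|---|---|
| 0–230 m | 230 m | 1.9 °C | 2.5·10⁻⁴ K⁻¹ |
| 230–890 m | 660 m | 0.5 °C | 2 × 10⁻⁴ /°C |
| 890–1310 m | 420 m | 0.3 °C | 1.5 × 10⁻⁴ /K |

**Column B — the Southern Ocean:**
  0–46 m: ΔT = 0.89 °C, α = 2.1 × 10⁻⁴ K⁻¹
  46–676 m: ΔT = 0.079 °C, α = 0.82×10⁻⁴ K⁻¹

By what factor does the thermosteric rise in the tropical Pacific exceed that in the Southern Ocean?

≈ 15.3×

A Layer 1: 230 × 1.9 × 2.5×10⁻⁴ = 0.10925 m
A Layer 2: 660 × 0.5 × 2×10⁻⁴ = 0.06600 m
A Layer 3: 420 × 1.5×10⁻⁴ × 0.3 = 0.01890 m
A total: 0.19415 m
B Layer 1: 46 × 2.1×10⁻⁴ × 0.89 = 0.0085974 m
B 0.82×10⁻⁴ × 630 × 0.079 = 0.00408114 m
B total: 0.01267854 m
Ratio: 0.19415 / 0.01267854 ≈ 15.31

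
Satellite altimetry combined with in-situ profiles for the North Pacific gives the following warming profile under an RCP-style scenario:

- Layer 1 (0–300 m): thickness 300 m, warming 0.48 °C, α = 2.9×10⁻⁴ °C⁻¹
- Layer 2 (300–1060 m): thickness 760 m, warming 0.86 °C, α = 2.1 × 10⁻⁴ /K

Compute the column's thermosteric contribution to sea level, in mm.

180 mm

Layer 1: 300 × 2.9×10⁻⁴ × 0.48 = 0.04176 m
300–1060 m: 0.86 × 760 × 2.1×10⁻⁴ = 0.137256 m
Δh = 0.04176 + 0.137256 = 0.179016 m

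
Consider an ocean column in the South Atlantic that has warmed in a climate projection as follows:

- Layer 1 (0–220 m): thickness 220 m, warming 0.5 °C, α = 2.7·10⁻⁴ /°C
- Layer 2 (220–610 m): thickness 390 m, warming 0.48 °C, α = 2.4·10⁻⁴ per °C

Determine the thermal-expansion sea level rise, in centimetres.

Δh ≈ 7.46 cm

0–220 m: 220 × 2.7×10⁻⁴ × 0.5 = 0.02970 m
0.48 × 2.4×10⁻⁴ × 390 = 0.044928 m
Δh = 0.02970 + 0.044928 = 0.074628 m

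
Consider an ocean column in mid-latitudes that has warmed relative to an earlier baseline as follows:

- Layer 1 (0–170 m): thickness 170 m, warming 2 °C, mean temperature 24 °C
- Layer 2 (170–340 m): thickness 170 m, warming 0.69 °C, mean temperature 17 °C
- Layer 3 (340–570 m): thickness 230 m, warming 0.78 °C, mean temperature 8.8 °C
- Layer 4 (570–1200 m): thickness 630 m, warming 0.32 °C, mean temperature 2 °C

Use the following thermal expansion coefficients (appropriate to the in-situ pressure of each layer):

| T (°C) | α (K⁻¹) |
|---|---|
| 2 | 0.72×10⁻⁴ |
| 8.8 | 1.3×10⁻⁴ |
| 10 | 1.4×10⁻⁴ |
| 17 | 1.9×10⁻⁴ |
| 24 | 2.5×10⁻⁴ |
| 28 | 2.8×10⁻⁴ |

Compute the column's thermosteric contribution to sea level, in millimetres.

about 150 mm

Layer 1 at 24 °C → α = 2.5×10⁻⁴ K⁻¹
Layer 2 at 17 °C → α = 1.9×10⁻⁴ K⁻¹
Layer 3 at 8.8 °C → α = 1.3×10⁻⁴ K⁻¹
Layer 4 at 2 °C → α = 0.72×10⁻⁴ K⁻¹
2 × 2.5×10⁻⁴ × 170 = 0.08500 m
Layer 2: 1.9×10⁻⁴ × 0.69 × 170 = 0.022287 m
0.78 × 1.3×10⁻⁴ × 230 = 0.023322 m
Layer 4: 0.32 × 0.72×10⁻⁴ × 630 = 0.0145152 m
Δh = 0.08500 + 0.022287 + 0.023322 + 0.0145152 = 0.1451242 m ≈ 150 mm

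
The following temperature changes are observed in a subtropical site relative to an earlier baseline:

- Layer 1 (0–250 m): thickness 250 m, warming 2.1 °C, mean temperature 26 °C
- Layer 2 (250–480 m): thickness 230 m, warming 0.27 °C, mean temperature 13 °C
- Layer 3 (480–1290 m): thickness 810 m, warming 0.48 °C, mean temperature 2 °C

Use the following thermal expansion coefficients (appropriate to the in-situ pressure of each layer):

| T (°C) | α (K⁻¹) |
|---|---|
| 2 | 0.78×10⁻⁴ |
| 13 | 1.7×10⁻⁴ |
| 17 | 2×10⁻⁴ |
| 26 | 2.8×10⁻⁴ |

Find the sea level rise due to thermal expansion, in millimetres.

Layer 1 at 26 °C → α = 2.8×10⁻⁴ K⁻¹
Layer 2 at 13 °C → α = 1.7×10⁻⁴ K⁻¹
Layer 3 at 2 °C → α = 0.78×10⁻⁴ K⁻¹
0–250 m: 250 × 2.8×10⁻⁴ × 2.1 = 0.14700 m
0.27 × 230 × 1.7×10⁻⁴ = 0.010557 m
480–1290 m: 0.48 × 0.78×10⁻⁴ × 810 = 0.0303264 m
Δh = 0.14700 + 0.010557 + 0.0303264 = 0.1878834 m

about 188 mm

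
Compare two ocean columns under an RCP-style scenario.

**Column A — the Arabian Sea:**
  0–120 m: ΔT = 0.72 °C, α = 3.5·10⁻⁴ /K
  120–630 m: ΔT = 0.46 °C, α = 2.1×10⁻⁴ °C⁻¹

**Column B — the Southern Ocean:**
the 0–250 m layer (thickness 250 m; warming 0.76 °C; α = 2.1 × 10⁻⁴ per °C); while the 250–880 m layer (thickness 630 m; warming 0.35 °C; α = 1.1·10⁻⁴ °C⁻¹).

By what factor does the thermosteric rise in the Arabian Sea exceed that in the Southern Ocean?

A Layer 1: 120 × 3.5×10⁻⁴ × 0.72 = 0.03024 m
A 510 × 0.46 × 2.1×10⁻⁴ = 0.049266 m
A total: 0.079506 m
B Layer 1: 0.76 × 250 × 2.1×10⁻⁴ = 0.03990 m
B 1.1×10⁻⁴ × 630 × 0.35 = 0.024255 m
B total: 0.064155 m
Ratio: 0.079506 / 0.064155 ≈ 1.239

a factor of 1.24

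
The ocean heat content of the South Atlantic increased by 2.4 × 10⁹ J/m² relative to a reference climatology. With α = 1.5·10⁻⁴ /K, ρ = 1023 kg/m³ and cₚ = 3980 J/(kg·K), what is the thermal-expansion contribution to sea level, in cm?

Δh = αQ/(ρcₚ) = 1.5×10⁻⁴ × 2.4×10⁹ / (1023 × 3980) ≈ 0.088419 m

Δh = 8.84 cm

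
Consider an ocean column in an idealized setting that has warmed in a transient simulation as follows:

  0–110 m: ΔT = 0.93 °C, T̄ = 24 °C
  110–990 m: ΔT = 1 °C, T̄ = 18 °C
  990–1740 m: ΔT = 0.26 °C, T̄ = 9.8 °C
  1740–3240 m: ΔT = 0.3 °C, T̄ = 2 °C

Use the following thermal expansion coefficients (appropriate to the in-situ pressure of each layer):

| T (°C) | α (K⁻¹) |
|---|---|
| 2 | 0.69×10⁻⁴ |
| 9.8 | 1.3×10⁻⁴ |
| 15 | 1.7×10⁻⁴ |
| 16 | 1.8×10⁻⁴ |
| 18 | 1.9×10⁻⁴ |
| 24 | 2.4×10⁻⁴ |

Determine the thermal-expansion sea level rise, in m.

Layer 1 at 24 °C → α = 2.4×10⁻⁴ K⁻¹
Layer 2 at 18 °C → α = 1.9×10⁻⁴ K⁻¹
Layer 3 at 9.8 °C → α = 1.3×10⁻⁴ K⁻¹
Layer 4 at 2 °C → α = 0.69×10⁻⁴ K⁻¹
Layer 1: 110 × 2.4×10⁻⁴ × 0.93 = 0.024552 m
110–990 m: 1 × 880 × 1.9×10⁻⁴ = 0.16720 m
0.26 × 1.3×10⁻⁴ × 750 = 0.02535 m
0.3 × 1500 × 0.69×10⁻⁴ = 0.03105 m
Δh = 0.024552 + 0.16720 + 0.02535 + 0.03105 = 0.248152 m ≈ 0.25 m

about 0.25 m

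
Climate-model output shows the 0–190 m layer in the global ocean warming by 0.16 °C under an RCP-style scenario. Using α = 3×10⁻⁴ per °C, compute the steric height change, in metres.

Δh = 0.00912 m

Δh = αΔT·H = 3×10⁻⁴ × 0.16 × 190 = 0.00912 m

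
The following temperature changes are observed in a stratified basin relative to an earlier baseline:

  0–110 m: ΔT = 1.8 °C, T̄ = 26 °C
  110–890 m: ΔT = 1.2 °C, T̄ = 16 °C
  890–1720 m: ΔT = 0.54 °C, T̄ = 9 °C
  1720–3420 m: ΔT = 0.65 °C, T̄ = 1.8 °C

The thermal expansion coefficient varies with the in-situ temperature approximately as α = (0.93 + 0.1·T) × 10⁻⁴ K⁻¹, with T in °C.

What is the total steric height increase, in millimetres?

Δh = 510 mm

Layer 1: α = (0.93 + 0.1×26)×10⁻⁴ = 3.53×10⁻⁴ K⁻¹
Layer 2: α = (0.93 + 0.1×16)×10⁻⁴ = 2.53×10⁻⁴ K⁻¹
Layer 3: α = (0.93 + 0.1×9)×10⁻⁴ = 1.83×10⁻⁴ K⁻¹
Layer 4: α = (0.93 + 0.1×1.8)×10⁻⁴ = 1.11×10⁻⁴ K⁻¹
Layer 1: 1.8 × 110 × 3.53×10⁻⁴ = 0.069894 m
110–890 m: 780 × 1.2 × 2.53×10⁻⁴ = 0.236808 m
Layer 3: 0.54 × 1.83×10⁻⁴ × 830 = 0.0820206 m
Layer 4: 1.11×10⁻⁴ × 1700 × 0.65 = 0.122655 m
Δh = 0.069894 + 0.236808 + 0.0820206 + 0.122655 = 0.5113776 m ≈ 510 mm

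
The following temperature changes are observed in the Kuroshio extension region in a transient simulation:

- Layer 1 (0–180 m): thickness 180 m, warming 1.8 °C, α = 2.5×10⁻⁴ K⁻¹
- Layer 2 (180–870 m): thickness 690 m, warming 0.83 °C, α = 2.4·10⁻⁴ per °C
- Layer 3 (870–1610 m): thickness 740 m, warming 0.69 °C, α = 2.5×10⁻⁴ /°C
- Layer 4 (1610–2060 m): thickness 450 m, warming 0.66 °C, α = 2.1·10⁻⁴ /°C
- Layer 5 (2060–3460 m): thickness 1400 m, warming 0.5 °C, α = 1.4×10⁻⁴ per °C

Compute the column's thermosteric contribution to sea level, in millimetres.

0–180 m: 180 × 2.5×10⁻⁴ × 1.8 = 0.08100 m
180–870 m: 2.4×10⁻⁴ × 690 × 0.83 = 0.137448 m
2.5×10⁻⁴ × 0.69 × 740 = 0.12765 m
2.1×10⁻⁴ × 0.66 × 450 = 0.06237 m
1.4×10⁻⁴ × 0.5 × 1400 = 0.09800 m
Δh = 0.08100 + 0.137448 + 0.12765 + 0.06237 + 0.09800 = 0.506468 m

506 mm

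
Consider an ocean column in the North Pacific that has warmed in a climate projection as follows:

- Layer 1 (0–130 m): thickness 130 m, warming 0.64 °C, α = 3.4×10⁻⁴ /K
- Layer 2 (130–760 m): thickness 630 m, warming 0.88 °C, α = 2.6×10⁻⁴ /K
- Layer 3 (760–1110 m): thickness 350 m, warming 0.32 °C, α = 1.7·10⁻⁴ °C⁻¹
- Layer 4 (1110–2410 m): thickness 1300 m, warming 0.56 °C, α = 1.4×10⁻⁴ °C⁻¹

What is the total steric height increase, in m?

0–130 m: 3.4×10⁻⁴ × 130 × 0.64 = 0.028288 m
630 × 0.88 × 2.6×10⁻⁴ = 0.144144 m
Layer 3: 0.32 × 350 × 1.7×10⁻⁴ = 0.01904 m
Layer 4: 1300 × 1.4×10⁻⁴ × 0.56 = 0.10192 m
Δh = 0.028288 + 0.144144 + 0.01904 + 0.10192 = 0.293392 m

Δh = 0.29 m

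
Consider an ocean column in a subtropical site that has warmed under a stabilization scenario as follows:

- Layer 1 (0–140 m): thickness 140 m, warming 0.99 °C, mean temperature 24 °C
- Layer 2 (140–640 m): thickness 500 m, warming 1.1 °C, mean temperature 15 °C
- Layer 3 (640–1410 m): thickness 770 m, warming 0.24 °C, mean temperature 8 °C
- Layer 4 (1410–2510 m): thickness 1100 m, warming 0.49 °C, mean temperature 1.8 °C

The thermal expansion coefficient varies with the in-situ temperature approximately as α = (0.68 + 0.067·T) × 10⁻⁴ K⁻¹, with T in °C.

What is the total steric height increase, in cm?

Layer 1: α = (0.68 + 0.067×24)×10⁻⁴ = 2.288×10⁻⁴ K⁻¹
Layer 2: α = (0.68 + 0.067×15)×10⁻⁴ = 1.685×10⁻⁴ K⁻¹
Layer 3: α = (0.68 + 0.067×8)×10⁻⁴ = 1.216×10⁻⁴ K⁻¹
Layer 4: α = (0.68 + 0.067×1.8)×10⁻⁴ = 0.8006×10⁻⁴ K⁻¹
2.288×10⁻⁴ × 140 × 0.99 = 0.03171168 m
Layer 2: 500 × 1.1 × 1.685×10⁻⁴ = 0.092675 m
640–1410 m: 770 × 0.24 × 1.216×10⁻⁴ = 0.02247168 m
1410–2510 m: 0.49 × 1100 × 0.8006×10⁻⁴ = 0.04315234 m
Δh = 0.03171168 + 0.092675 + 0.02247168 + 0.04315234 = 0.1900107 m

Δh ≈ 19 cm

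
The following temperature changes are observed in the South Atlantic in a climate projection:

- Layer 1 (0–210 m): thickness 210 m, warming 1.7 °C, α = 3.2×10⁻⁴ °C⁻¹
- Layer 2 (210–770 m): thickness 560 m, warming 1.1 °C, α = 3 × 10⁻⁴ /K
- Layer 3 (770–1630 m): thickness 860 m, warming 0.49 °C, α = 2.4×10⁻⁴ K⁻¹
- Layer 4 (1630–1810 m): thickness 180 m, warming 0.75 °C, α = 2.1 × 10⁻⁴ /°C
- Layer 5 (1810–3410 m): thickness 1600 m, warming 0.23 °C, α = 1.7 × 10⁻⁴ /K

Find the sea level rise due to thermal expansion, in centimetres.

3.2×10⁻⁴ × 210 × 1.7 = 0.11424 m
3×10⁻⁴ × 560 × 1.1 = 0.18480 m
860 × 0.49 × 2.4×10⁻⁴ = 0.101136 m
1630–1810 m: 0.75 × 180 × 2.1×10⁻⁴ = 0.02835 m
1810–3410 m: 1.7×10⁻⁴ × 1600 × 0.23 = 0.06256 m
Δh = 0.11424 + 0.18480 + 0.101136 + 0.02835 + 0.06256 = 0.491086 m

Δh ≈ 49 cm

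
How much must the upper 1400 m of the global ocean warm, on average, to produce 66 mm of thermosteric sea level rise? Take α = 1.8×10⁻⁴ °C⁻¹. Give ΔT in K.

ΔT = Δh/(αH) = 0.066 / (1.8×10⁻⁴ × 1400) ≈ 0.2619 K

about 0.262 K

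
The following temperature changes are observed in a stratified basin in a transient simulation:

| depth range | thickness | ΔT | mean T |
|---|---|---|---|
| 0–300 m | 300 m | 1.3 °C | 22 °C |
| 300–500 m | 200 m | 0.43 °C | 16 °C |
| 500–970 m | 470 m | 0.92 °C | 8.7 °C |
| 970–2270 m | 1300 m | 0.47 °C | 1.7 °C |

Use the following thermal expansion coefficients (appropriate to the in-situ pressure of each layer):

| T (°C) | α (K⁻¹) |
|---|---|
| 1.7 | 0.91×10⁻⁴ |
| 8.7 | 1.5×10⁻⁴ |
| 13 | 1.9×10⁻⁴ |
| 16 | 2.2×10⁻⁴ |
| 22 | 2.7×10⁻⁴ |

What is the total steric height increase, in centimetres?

Layer 1 at 22 °C → α = 2.7×10⁻⁴ K⁻¹
Layer 2 at 16 °C → α = 2.2×10⁻⁴ K⁻¹
Layer 3 at 8.7 °C → α = 1.5×10⁻⁴ K⁻¹
Layer 4 at 1.7 °C → α = 0.91×10⁻⁴ K⁻¹
1.3 × 300 × 2.7×10⁻⁴ = 0.10530 m
200 × 0.43 × 2.2×10⁻⁴ = 0.01892 m
Layer 3: 1.5×10⁻⁴ × 0.92 × 470 = 0.06486 m
Layer 4: 0.91×10⁻⁴ × 0.47 × 1300 = 0.055601 m
Δh = 0.10530 + 0.01892 + 0.06486 + 0.055601 = 0.244681 m

about 24 cm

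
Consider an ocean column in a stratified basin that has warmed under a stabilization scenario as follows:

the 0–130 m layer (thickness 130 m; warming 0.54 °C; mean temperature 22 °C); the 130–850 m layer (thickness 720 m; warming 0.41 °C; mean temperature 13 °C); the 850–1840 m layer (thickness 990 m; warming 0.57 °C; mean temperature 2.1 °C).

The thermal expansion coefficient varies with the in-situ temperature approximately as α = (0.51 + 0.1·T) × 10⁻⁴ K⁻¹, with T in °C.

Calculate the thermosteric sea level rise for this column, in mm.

113 mm

Layer 1: α = (0.51 + 0.1×22)×10⁻⁴ = 2.71×10⁻⁴ K⁻¹
Layer 2: α = (0.51 + 0.1×13)×10⁻⁴ = 1.81×10⁻⁴ K⁻¹
Layer 3: α = (0.51 + 0.1×2.1)×10⁻⁴ = 0.72×10⁻⁴ K⁻¹
Layer 1: 0.54 × 130 × 2.71×10⁻⁴ = 0.0190242 m
720 × 1.81×10⁻⁴ × 0.41 = 0.0534312 m
Layer 3: 0.57 × 990 × 0.72×10⁻⁴ = 0.0406296 m
Δh = 0.0190242 + 0.0534312 + 0.0406296 = 0.113085 m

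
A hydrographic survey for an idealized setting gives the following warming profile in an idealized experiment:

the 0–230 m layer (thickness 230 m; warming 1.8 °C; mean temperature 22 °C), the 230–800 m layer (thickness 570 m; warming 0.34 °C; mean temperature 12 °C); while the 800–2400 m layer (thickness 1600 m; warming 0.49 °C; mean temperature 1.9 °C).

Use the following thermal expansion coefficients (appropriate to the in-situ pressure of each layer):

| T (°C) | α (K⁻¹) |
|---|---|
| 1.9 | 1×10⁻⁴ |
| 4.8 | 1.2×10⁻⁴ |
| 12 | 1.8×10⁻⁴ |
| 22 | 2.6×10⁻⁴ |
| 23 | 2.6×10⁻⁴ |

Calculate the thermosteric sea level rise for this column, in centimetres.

Layer 1 at 22 °C → α = 2.6×10⁻⁴ K⁻¹
Layer 2 at 12 °C → α = 1.8×10⁻⁴ K⁻¹
Layer 3 at 1.9 °C → α = 1×10⁻⁴ K⁻¹
Layer 1: 230 × 2.6×10⁻⁴ × 1.8 = 0.10764 m
230–800 m: 1.8×10⁻⁴ × 0.34 × 570 = 0.034884 m
Layer 3: 1600 × 1×10⁻⁴ × 0.49 = 0.07840 m
Δh = 0.10764 + 0.034884 + 0.07840 = 0.220924 m ≈ 22.1 cm

about 22.1 cm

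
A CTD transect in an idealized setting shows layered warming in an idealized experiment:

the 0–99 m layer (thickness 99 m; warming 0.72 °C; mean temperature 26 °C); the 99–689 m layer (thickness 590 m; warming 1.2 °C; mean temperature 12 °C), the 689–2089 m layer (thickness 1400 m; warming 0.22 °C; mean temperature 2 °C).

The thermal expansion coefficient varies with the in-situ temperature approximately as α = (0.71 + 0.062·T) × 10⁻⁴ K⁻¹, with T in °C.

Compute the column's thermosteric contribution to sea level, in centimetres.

Layer 1: α = (0.71 + 0.062×26)×10⁻⁴ = 2.322×10⁻⁴ K⁻¹
Layer 2: α = (0.71 + 0.062×12)×10⁻⁴ = 1.454×10⁻⁴ K⁻¹
Layer 3: α = (0.71 + 0.062×2)×10⁻⁴ = 0.834×10⁻⁴ K⁻¹
0–99 m: 0.72 × 2.322×10⁻⁴ × 99 = 0.016551216 m
Layer 2: 590 × 1.454×10⁻⁴ × 1.2 = 0.1029432 m
689–2089 m: 1400 × 0.834×10⁻⁴ × 0.22 = 0.0256872 m
Δh = 0.016551216 + 0.1029432 + 0.0256872 = 0.145181616 m ≈ 14.5 cm

14.5 cm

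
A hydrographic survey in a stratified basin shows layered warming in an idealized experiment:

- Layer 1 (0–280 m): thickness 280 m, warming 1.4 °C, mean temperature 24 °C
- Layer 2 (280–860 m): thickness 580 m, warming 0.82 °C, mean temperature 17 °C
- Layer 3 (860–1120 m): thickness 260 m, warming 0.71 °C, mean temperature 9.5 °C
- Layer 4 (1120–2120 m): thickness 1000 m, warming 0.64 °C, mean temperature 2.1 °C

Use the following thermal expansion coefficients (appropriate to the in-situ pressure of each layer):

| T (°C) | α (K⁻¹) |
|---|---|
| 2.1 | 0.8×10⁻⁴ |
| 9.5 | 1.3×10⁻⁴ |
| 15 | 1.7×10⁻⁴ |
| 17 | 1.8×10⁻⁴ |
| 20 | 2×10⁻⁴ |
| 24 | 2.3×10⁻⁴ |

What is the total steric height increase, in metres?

Layer 1 at 24 °C → α = 2.3×10⁻⁴ K⁻¹
Layer 2 at 17 °C → α = 1.8×10⁻⁴ K⁻¹
Layer 3 at 9.5 °C → α = 1.3×10⁻⁴ K⁻¹
Layer 4 at 2.1 °C → α = 0.8×10⁻⁴ K⁻¹
1.4 × 280 × 2.3×10⁻⁴ = 0.09016 m
280–860 m: 1.8×10⁻⁴ × 580 × 0.82 = 0.085608 m
860–1120 m: 0.71 × 260 × 1.3×10⁻⁴ = 0.023998 m
1120–2120 m: 1000 × 0.64 × 0.8×10⁻⁴ = 0.05120 m
Δh = 0.09016 + 0.085608 + 0.023998 + 0.05120 = 0.250966 m

Δh = 0.251 m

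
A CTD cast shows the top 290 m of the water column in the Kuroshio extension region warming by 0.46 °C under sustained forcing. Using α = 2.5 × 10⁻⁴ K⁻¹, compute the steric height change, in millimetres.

Δh = αΔT·H = 2.5×10⁻⁴ × 0.46 × 290 = 0.03335 m

33.4 mm of thermosteric rise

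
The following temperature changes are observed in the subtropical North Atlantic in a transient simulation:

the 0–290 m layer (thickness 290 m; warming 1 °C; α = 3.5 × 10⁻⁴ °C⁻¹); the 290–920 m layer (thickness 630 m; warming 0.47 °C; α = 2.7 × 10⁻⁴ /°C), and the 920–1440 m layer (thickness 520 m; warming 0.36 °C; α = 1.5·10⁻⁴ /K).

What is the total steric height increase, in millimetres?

Δh = 210 mm

Layer 1: 1 × 3.5×10⁻⁴ × 290 = 0.10150 m
Layer 2: 630 × 2.7×10⁻⁴ × 0.47 = 0.079947 m
Layer 3: 1.5×10⁻⁴ × 520 × 0.36 = 0.02808 m
Δh = 0.10150 + 0.079947 + 0.02808 = 0.209527 m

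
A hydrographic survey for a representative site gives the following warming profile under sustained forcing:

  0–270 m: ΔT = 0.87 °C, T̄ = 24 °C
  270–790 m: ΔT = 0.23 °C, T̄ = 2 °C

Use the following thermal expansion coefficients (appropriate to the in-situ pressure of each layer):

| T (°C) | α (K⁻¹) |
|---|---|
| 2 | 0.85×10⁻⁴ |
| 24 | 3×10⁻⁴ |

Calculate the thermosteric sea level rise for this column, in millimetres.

Layer 1 at 24 °C → α = 3×10⁻⁴ K⁻¹
Layer 2 at 2 °C → α = 0.85×10⁻⁴ K⁻¹
0–270 m: 3×10⁻⁴ × 0.87 × 270 = 0.07047 m
520 × 0.23 × 0.85×10⁻⁴ = 0.010166 m
Δh = 0.07047 + 0.010166 = 0.080636 m

about 81 mm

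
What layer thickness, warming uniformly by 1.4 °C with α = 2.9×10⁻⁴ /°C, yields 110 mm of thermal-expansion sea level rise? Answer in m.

about 270 m

H = Δh/(αΔT) = 0.11 / (2.9×10⁻⁴ × 1.4) ≈ 270.9 m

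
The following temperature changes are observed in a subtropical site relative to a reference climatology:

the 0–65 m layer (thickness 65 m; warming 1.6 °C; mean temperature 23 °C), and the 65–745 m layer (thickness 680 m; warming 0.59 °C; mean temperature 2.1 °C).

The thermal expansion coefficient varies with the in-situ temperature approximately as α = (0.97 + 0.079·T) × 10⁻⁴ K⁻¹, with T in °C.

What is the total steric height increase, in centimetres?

7.5 cm of thermosteric rise

Layer 1: α = (0.97 + 0.079×23)×10⁻⁴ = 2.787×10⁻⁴ K⁻¹
Layer 2: α = (0.97 + 0.079×2.1)×10⁻⁴ = 1.1359×10⁻⁴ K⁻¹
0–65 m: 1.6 × 2.787×10⁻⁴ × 65 = 0.0289848 m
0.59 × 1.1359×10⁻⁴ × 680 = 0.045572308 m
Δh = 0.0289848 + 0.045572308 = 0.074557108 m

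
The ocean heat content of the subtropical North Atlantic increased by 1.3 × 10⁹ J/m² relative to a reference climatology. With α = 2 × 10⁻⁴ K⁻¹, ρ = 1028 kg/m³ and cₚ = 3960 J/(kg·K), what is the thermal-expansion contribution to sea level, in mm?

Δh = αQ/(ρcₚ) = 2×10⁻⁴ × 1.3×10⁹ / (1028 × 3960) ≈ 0.063868 m

Δh = 64 mm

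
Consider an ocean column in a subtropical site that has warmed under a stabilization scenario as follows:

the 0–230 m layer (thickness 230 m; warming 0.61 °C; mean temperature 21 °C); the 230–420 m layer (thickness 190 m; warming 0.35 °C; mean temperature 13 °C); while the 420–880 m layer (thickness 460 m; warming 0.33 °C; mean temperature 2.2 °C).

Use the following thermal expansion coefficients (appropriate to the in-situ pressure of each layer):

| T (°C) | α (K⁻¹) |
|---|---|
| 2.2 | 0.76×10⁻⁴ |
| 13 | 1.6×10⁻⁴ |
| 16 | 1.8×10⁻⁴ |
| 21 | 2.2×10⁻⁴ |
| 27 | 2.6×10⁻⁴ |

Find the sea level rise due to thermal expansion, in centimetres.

Layer 1 at 21 °C → α = 2.2×10⁻⁴ K⁻¹
Layer 2 at 13 °C → α = 1.6×10⁻⁴ K⁻¹
Layer 3 at 2.2 °C → α = 0.76×10⁻⁴ K⁻¹
0–230 m: 230 × 0.61 × 2.2×10⁻⁴ = 0.030866 m
230–420 m: 190 × 1.6×10⁻⁴ × 0.35 = 0.01064 m
0.33 × 0.76×10⁻⁴ × 460 = 0.0115368 m
Δh = 0.030866 + 0.01064 + 0.0115368 = 0.0530428 m ≈ 5.30 cm

about 5.30 cm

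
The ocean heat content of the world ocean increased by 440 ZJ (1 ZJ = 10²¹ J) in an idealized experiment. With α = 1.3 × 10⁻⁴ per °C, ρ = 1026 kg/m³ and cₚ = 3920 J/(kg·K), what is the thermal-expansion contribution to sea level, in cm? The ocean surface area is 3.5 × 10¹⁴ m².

Per unit area: Q = 440×10²¹ / (3.5×10¹⁴) ≈ 1.257×10⁹ J/m²
Δh = αQ/(ρcₚ) = 1.3×10⁻⁴ × 1.257×10⁹ / (1026 × 3920) ≈ 0.04063 m

4.1 cm of thermosteric rise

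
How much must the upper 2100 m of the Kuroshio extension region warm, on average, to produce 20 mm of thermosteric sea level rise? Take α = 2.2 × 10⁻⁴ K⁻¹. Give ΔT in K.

ΔT ≈ 0.043 K

ΔT = Δh/(αH) = 0.02 / (2.2×10⁻⁴ × 2100) ≈ 0.04329 K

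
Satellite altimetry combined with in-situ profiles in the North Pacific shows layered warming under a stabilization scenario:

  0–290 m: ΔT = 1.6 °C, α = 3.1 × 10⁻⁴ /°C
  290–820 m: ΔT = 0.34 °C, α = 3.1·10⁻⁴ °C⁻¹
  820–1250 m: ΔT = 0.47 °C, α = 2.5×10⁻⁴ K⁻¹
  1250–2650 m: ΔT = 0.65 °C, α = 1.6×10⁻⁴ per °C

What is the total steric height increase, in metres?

0.40 m

Layer 1: 1.6 × 290 × 3.1×10⁻⁴ = 0.14384 m
Layer 2: 0.34 × 530 × 3.1×10⁻⁴ = 0.055862 m
0.47 × 430 × 2.5×10⁻⁴ = 0.050525 m
1400 × 1.6×10⁻⁴ × 0.65 = 0.14560 m
Δh = 0.14384 + 0.055862 + 0.050525 + 0.14560 = 0.395827 m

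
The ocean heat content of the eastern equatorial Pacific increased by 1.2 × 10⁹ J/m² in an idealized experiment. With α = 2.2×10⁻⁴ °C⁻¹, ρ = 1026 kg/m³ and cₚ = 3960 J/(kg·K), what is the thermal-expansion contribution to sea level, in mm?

Δh = αQ/(ρcₚ) = 2.2×10⁻⁴ × 1.2×10⁹ / (1026 × 3960) ≈ 0.064977 m

65.0 mm of thermosteric rise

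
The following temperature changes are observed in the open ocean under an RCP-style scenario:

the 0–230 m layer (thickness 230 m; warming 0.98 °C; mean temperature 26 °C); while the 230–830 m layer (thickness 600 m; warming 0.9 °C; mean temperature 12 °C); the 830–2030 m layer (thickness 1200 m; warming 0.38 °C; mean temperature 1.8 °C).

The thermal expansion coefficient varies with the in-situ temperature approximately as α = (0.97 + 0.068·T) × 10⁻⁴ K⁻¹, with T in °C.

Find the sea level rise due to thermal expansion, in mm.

Layer 1: α = (0.97 + 0.068×26)×10⁻⁴ = 2.738×10⁻⁴ K⁻¹
Layer 2: α = (0.97 + 0.068×12)×10⁻⁴ = 1.786×10⁻⁴ K⁻¹
Layer 3: α = (0.97 + 0.068×1.8)×10⁻⁴ = 1.0924×10⁻⁴ K⁻¹
0–230 m: 0.98 × 2.738×10⁻⁴ × 230 = 0.06171452 m
0.9 × 600 × 1.786×10⁻⁴ = 0.096444 m
830–2030 m: 0.38 × 1.0924×10⁻⁴ × 1200 = 0.04981344 m
Δh = 0.06171452 + 0.096444 + 0.04981344 = 0.20797196 m ≈ 208 mm

Δh = 208 mm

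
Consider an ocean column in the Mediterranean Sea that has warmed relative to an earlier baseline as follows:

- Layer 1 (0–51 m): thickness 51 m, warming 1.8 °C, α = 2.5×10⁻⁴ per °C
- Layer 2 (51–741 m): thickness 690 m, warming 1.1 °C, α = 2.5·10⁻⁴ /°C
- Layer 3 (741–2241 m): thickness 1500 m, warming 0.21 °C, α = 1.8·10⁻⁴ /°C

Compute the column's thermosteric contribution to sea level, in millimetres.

269 mm of thermosteric rise

0–51 m: 1.8 × 51 × 2.5×10⁻⁴ = 0.02295 m
51–741 m: 690 × 1.1 × 2.5×10⁻⁴ = 0.18975 m
741–2241 m: 1500 × 1.8×10⁻⁴ × 0.21 = 0.05670 m
Δh = 0.02295 + 0.18975 + 0.05670 = 0.26940 m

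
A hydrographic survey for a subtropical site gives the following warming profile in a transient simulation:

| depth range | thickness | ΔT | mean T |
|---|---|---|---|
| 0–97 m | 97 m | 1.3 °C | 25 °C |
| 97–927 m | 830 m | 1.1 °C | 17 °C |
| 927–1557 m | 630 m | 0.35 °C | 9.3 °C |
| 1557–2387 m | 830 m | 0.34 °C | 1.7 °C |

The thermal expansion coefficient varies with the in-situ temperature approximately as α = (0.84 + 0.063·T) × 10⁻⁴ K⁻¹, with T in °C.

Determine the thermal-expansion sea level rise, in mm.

Layer 1: α = (0.84 + 0.063×25)×10⁻⁴ = 2.415×10⁻⁴ K⁻¹
Layer 2: α = (0.84 + 0.063×17)×10⁻⁴ = 1.911×10⁻⁴ K⁻¹
Layer 3: α = (0.84 + 0.063×9.3)×10⁻⁴ = 1.4259×10⁻⁴ K⁻¹
Layer 4: α = (0.84 + 0.063×1.7)×10⁻⁴ = 0.9471×10⁻⁴ K⁻¹
1.3 × 2.415×10⁻⁴ × 97 = 0.03045315 m
Layer 2: 1.1 × 1.911×10⁻⁴ × 830 = 0.1744743 m
Layer 3: 0.35 × 630 × 1.4259×10⁻⁴ = 0.031441095 m
830 × 0.34 × 0.9471×10⁻⁴ = 0.026727162 m
Δh = 0.03045315 + 0.1744743 + 0.031441095 + 0.026727162 = 0.263095707 m ≈ 263 mm

263 mm of thermosteric rise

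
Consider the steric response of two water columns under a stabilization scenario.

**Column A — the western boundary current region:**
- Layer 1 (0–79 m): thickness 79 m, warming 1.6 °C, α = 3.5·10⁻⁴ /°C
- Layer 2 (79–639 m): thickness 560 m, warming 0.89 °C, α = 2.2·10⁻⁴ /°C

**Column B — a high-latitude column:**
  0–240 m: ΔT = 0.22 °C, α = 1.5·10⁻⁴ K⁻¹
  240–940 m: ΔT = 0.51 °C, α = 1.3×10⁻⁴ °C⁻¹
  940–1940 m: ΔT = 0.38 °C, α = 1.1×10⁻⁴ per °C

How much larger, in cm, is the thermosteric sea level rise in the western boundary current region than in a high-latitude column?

A 79 × 1.6 × 3.5×10⁻⁴ = 0.04424 m
A 0.89 × 2.2×10⁻⁴ × 560 = 0.109648 m
A total: 0.153888 m
B 0–240 m: 1.5×10⁻⁴ × 240 × 0.22 = 0.00792 m
B 240–940 m: 700 × 1.3×10⁻⁴ × 0.51 = 0.04641 m
B 940–1940 m: 1000 × 1.1×10⁻⁴ × 0.38 = 0.04180 m
B total: 0.09613 m
Difference: 0.153888 − 0.09613 = 0.057758 m

Δh_A − Δh_B ≈ 5.8 cm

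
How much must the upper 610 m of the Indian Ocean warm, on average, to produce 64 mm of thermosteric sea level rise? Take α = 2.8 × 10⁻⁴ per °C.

0.375 K

ΔT = Δh/(αH) = 0.064 / (2.8×10⁻⁴ × 610) ≈ 0.3747 K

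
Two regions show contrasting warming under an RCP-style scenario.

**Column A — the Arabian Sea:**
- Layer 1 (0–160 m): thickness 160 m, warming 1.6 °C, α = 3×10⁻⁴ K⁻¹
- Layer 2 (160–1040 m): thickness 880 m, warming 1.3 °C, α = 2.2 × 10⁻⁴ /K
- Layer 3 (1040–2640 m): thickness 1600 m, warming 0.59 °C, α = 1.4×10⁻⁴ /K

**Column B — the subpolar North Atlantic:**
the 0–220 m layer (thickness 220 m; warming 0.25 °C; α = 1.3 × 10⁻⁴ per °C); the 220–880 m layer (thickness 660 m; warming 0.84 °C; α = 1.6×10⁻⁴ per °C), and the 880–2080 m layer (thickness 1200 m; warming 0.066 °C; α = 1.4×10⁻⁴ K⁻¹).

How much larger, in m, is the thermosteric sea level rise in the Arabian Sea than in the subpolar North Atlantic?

Δh_A − Δh_B ≈ 0.354 m

A Layer 1: 1.6 × 3×10⁻⁴ × 160 = 0.07680 m
A Layer 2: 1.3 × 880 × 2.2×10⁻⁴ = 0.25168 m
A Layer 3: 0.59 × 1.4×10⁻⁴ × 1600 = 0.13216 m
A total: 0.46064 m
B Layer 1: 0.25 × 1.3×10⁻⁴ × 220 = 0.00715 m
B Layer 2: 1.6×10⁻⁴ × 0.84 × 660 = 0.088704 m
B 0.066 × 1200 × 1.4×10⁻⁴ = 0.011088 m
B total: 0.106942 m
Difference: 0.46064 − 0.106942 = 0.353698 m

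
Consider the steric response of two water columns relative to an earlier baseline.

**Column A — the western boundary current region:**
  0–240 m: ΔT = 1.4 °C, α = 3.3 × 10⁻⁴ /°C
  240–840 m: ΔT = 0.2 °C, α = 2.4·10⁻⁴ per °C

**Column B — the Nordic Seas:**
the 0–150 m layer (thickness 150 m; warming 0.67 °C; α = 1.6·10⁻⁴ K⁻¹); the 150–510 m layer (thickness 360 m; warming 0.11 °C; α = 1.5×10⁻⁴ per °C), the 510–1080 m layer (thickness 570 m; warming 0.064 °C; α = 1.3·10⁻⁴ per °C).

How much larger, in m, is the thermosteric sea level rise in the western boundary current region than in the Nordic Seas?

A 0–240 m: 1.4 × 3.3×10⁻⁴ × 240 = 0.11088 m
A 240–840 m: 2.4×10⁻⁴ × 0.2 × 600 = 0.02880 m
A total: 0.13968 m
B 0.67 × 1.6×10⁻⁴ × 150 = 0.01608 m
B 150–510 m: 0.11 × 360 × 1.5×10⁻⁴ = 0.00594 m
B Layer 3: 570 × 1.3×10⁻⁴ × 0.064 = 0.0047424 m
B total: 0.0267624 m
Difference: 0.13968 − 0.0267624 = 0.1129176 m

Δh_A − Δh_B ≈ 0.11 m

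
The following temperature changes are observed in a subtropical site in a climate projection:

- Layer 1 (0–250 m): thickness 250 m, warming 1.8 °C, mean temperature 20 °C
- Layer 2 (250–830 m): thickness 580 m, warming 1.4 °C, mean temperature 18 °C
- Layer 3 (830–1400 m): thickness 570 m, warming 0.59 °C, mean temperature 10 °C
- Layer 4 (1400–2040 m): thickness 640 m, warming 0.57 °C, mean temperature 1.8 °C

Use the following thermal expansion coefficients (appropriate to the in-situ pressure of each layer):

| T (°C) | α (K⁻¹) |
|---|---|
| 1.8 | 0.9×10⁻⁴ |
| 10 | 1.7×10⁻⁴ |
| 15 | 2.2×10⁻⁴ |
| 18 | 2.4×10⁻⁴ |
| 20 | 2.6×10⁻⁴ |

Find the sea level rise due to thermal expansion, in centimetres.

Layer 1 at 20 °C → α = 2.6×10⁻⁴ K⁻¹
Layer 2 at 18 °C → α = 2.4×10⁻⁴ K⁻¹
Layer 3 at 10 °C → α = 1.7×10⁻⁴ K⁻¹
Layer 4 at 1.8 °C → α = 0.9×10⁻⁴ K⁻¹
250 × 1.8 × 2.6×10⁻⁴ = 0.11700 m
2.4×10⁻⁴ × 580 × 1.4 = 0.19488 m
830–1400 m: 1.7×10⁻⁴ × 0.59 × 570 = 0.057171 m
Layer 4: 640 × 0.9×10⁻⁴ × 0.57 = 0.032832 m
Δh = 0.11700 + 0.19488 + 0.057171 + 0.032832 = 0.401883 m

Δh ≈ 40.2 cm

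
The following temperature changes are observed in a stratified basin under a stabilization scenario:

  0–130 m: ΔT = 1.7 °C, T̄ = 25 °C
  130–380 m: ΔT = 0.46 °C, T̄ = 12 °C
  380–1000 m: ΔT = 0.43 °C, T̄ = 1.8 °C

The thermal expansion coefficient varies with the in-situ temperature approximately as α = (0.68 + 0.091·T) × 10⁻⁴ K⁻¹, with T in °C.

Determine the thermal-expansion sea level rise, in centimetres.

Layer 1: α = (0.68 + 0.091×25)×10⁻⁴ = 2.955×10⁻⁴ K⁻¹
Layer 2: α = (0.68 + 0.091×12)×10⁻⁴ = 1.772×10⁻⁴ K⁻¹
Layer 3: α = (0.68 + 0.091×1.8)×10⁻⁴ = 0.8438×10⁻⁴ K⁻¹
Layer 1: 2.955×10⁻⁴ × 130 × 1.7 = 0.0653055 m
0.46 × 1.772×10⁻⁴ × 250 = 0.020378 m
380–1000 m: 0.43 × 620 × 0.8438×10⁻⁴ = 0.022495708 m
Δh = 0.0653055 + 0.020378 + 0.022495708 = 0.108179208 m

Δh = 10.8 cm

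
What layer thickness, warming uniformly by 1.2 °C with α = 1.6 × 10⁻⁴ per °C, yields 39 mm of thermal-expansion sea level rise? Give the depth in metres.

about 203 m

H = Δh/(αΔT) = 0.039 / (1.6×10⁻⁴ × 1.2) ≈ 203.1 m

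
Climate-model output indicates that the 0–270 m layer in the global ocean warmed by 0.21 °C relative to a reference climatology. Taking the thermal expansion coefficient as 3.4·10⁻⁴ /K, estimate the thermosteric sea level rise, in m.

0.0193 m of thermosteric rise

Δh = αΔT·H = 3.4×10⁻⁴ × 0.21 × 270 = 0.019278 m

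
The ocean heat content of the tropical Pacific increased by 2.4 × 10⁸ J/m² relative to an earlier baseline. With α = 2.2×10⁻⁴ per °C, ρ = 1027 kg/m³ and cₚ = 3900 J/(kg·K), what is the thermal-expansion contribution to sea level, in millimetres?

Δh = αQ/(ρcₚ) = 2.2×10⁻⁴ × 2.4×10⁸ / (1027 × 3900) ≈ 0.013183 m

13.2 mm of thermosteric rise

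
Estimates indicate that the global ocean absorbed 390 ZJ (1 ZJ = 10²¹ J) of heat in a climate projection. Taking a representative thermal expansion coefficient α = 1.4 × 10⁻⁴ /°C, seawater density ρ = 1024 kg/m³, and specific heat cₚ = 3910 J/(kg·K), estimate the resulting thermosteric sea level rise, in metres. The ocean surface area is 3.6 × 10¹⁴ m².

0.038 m of thermosteric rise

Per unit area: Q = 390×10²¹ / (3.6×10¹⁴) ≈ 1.083×10⁹ J/m²
Δh = αQ/(ρcₚ) = 1.4×10⁻⁴ × 1.083×10⁹ / (1024 × 3910) ≈ 0.037869 m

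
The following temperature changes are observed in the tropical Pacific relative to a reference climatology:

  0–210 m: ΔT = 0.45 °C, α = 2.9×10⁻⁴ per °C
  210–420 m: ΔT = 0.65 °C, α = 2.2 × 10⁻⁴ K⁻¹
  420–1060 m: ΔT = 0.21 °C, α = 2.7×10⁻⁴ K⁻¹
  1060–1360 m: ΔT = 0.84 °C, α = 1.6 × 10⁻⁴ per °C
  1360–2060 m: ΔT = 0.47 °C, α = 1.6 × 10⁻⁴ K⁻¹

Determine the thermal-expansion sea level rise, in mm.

Δh ≈ 190 mm

0–210 m: 210 × 2.9×10⁻⁴ × 0.45 = 0.027405 m
210–420 m: 2.2×10⁻⁴ × 210 × 0.65 = 0.03003 m
2.7×10⁻⁴ × 0.21 × 640 = 0.036288 m
Layer 4: 300 × 1.6×10⁻⁴ × 0.84 = 0.04032 m
Layer 5: 0.47 × 700 × 1.6×10⁻⁴ = 0.05264 m
Δh = 0.027405 + 0.03003 + 0.036288 + 0.04032 + 0.05264 = 0.186683 m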